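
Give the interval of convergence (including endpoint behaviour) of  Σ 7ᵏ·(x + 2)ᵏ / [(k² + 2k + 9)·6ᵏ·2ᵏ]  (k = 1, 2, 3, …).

[-26/7, -2/7]

The ratio of consecutive coefficients is [(k² + 2k + 9)/((k+1)² + 2(k+1) + 9)] · 7/(6·2) → 7/12.
Convergence for |x + 2| · 7/12 < 1, i.e. |x + 2| < 12/7. So R = 12/7.
Endpoint x = -2/7: the terms are on the order of 1/k², so the series converges absolutely by comparison with the p-series (p = 2 > 1).
Check x = -26/7: absolute convergence follows by limit comparison with Σ 1/k².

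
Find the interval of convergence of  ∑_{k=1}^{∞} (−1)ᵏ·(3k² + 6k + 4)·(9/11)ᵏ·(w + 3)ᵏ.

By the ratio test, |a_{k+1}/a_k| = [(3(k+1)² + 6(k+1) + 4)/(3k² + 6k + 4)] · 9/11 → 9/11.
Thus R = 1/(9/11) = 11/9.
When w = -16/9, the k-th term does not approach 0; divergence by the term test.
At w = -38/9: the terms have absolute value of order k², which does not tend to 0, so the series diverges by the divergence test.

(-38/9, -16/9)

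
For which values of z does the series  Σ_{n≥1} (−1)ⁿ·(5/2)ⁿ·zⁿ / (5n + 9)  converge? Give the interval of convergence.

(-2/5, 2/5]

By the ratio test, |a_{n+1}/a_n| = [(5n + 9)/(5(n+1) + 9)] · 5/2 → 5/2.
Hence the series converges for |z| < 1/(5/2) = 2/5, so the radius of convergence is 2/5.
When z = 2/5, an alternating series whose terms decrease to 0 in absolute value, so it converges by the Leibniz criterion.
When z = -2/5, the terms are asymptotic to a nonzero constant times 1/n, so the series diverges by limit comparison with Σ 1/n.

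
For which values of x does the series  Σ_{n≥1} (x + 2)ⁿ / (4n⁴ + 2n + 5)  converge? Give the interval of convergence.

[-3, -1]

Apply the ratio test: |a_{n+1}| / |a_n| = (4n⁴ + 2n + 5)/(4(n+1)⁴ + 2(n+1) + 5), which tends to 1 as n → ∞.
So the series converges when |x + 2| < 1 and diverges when |x + 2| > 1; R = 1.
Check x = -1: the terms are on the order of 1/n⁴, so the series converges absolutely by comparison with the p-series (p = 4 > 1).
At x = -3: absolute convergence follows by limit comparison with Σ 1/n⁴.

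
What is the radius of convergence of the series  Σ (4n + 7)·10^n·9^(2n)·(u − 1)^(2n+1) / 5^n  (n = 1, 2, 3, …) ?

R = √2/18

By the ratio test, |a_{n+1}/a_n| = [(4(n+1) + 7)/(4n + 7)] · 10·81/5 → 162.
Since the exponent of (u − 1) increases by 2 each term, convergence requires |u − 1|² < 1/162, hence R = √2/18.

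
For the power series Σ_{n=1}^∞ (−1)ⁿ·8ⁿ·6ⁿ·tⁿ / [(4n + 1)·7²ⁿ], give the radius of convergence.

R = 49/48

Apply the ratio test: |a_{n+1}| / |a_n| = [(4n + 1)/(4(n+1) + 1)] · 8·6/49, which tends to 48/49 as n → ∞.
Thus R = 1/(48/49) = 49/48.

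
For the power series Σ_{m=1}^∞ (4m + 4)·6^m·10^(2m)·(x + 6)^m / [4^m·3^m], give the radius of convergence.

R = 1/50

By the ratio test, |a_{m+1}/a_m| = [(4(m+1) + 4)/(4m + 4)] · 6·100/(4·3) → 50.
Thus R = 1/(50) = 1/50.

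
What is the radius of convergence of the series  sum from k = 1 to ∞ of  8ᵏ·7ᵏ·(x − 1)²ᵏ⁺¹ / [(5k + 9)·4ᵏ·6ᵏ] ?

R = √21/7

Apply the ratio test: |a_{k+1}| / |a_k| = [(5k + 9)/(5(k+1) + 9)] · 8·7/(4·6), which tends to 7/3 as k → ∞.
Since the exponent of (x − 1) increases by 2 each term, convergence requires |x − 1|² < 3/7, hence R = √21/7.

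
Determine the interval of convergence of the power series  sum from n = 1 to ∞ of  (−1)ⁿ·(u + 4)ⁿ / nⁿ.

By the Cauchy root test, |a_n|^(1/n) = 1/n → 0.
The limit is 0 for every u, so R = ∞.

(−∞, ∞)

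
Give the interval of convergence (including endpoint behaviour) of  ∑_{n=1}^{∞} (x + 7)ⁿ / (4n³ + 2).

The ratio of consecutive coefficients is (4n³ + 2)/(4(n+1)³ + 2) → 1.
So the series converges when |x + 7| < 1 and diverges when |x + 7| > 1; R = 1.
Check x = -6: absolute convergence follows by limit comparison with Σ 1/n³.
Check x = -8: absolute convergence follows by limit comparison with Σ 1/n³.

[-8, -6]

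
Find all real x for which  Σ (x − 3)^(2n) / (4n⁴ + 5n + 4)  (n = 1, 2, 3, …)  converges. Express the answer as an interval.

[2, 4]

Apply the ratio test: |a_{n+1}| / |a_n| = (4n⁴ + 5n + 4)/(4(n+1)⁴ + 5(n+1) + 4), which tends to 1 as n → ∞.
Since the exponent of (x − 3) increases by 2 each term, convergence requires |x − 3|² < 1, hence R = 1.
At x = 4: the series is dominated by a constant times Σ 1/n⁴, which converges (p = 4 > 1).
Endpoint x = 2: the series is dominated by a constant times Σ 1/n⁴, which converges (p = 4 > 1).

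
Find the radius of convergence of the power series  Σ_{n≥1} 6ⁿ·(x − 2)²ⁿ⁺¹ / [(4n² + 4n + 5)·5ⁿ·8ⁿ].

Ratio test: |a_{n+1}/a_n| = [(4n² + 4n + 5)/(4(n+1)² + 4(n+1) + 5)] · 6/(5·8) → 3/20 as n → ∞.
Since the exponent of (x − 2) increases by 2 each term, convergence requires |x − 2|² < 20/3, hence R = 2√15/3.

R = 2√15/3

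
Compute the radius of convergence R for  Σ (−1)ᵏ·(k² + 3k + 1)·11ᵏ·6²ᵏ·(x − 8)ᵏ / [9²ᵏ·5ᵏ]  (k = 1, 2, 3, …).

By the ratio test, |a_{k+1}/a_k| = [((k+1)² + 3(k+1) + 1)/(k² + 3k + 1)] · 11·36/(81·5) → 44/45.
The series converges when 44/45 · |x − 8| < 1, giving R = 45/44.

R = 45/44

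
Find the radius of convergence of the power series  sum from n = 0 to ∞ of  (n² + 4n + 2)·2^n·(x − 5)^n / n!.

The ratio of consecutive coefficients is ((n+1)² + 4(n+1) + 2)/(n² + 4n + 2) · 2 · 1/(n+1) → 0.
Since the limit is 0 < 1 for every x, the series converges on all of ℝ and R = ∞.

R = ∞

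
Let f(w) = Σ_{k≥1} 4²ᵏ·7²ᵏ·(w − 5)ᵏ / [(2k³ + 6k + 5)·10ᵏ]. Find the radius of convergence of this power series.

By the ratio test, |a_{k+1}/a_k| = [(2k³ + 6k + 5)/(2(k+1)³ + 6(k+1) + 5)] · 16·49/10 → 392/5.
Convergence for |w − 5| · 392/5 < 1, i.e. |w − 5| < 5/392. So R = 5/392.

R = 5/392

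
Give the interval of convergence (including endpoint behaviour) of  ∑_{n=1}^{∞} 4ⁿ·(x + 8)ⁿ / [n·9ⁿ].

[-41/4, -23/4)

Ratio test: |a_{n+1}/a_n| = [n/(n+1)] · 4/9 → 4/9 as n → ∞.
Convergence for |x + 8| · 4/9 < 1, i.e. |x + 8| < 9/4. So R = 9/4.
Endpoint x = -23/4: the terms are asymptotic to a nonzero constant times 1/n, so the series diverges by limit comparison with Σ 1/n.
Endpoint x = -41/4: the terms alternate in sign and decrease monotonically to 0 in absolute value (size ~ c/n), so the alternating series test gives convergence.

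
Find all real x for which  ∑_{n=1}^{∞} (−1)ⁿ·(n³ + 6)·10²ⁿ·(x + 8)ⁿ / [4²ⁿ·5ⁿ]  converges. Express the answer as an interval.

(-44/5, -36/5)

The ratio of consecutive coefficients is [((n+1)³ + 6)/(n³ + 6)] · 100/(16·5) → 5/4.
Thus R = 1/(5/4) = 4/5.
Endpoint x = -36/5: the terms have absolute value of order n³, which does not tend to 0, so the series diverges by the divergence test.
When x = -44/5, the terms have absolute value of order n³, which does not tend to 0, so the series diverges by the divergence test.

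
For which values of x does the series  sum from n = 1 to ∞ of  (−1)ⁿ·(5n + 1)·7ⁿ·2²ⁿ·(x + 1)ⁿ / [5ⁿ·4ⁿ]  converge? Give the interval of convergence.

(-12/7, -2/7)

Apply the ratio test: |a_{n+1}| / |a_n| = [(5(n+1) + 1)/(5n + 1)] · 7·4/(5·4), which tends to 7/5 as n → ∞.
Thus R = 1/(7/5) = 5/7.
Check x = -2/7: the n-th term does not approach 0; divergence by the term test.
When x = -12/7, the terms have absolute value of order n, which does not tend to 0, so the series diverges by the divergence test.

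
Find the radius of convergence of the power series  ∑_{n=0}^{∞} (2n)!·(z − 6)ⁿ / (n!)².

By the ratio test, |a_{n+1}/a_n| = (2n+1)·(2n+2)/(n+1)² → 4.
Hence the series converges for |z − 6| < 1/(4) = 1/4, so the radius of convergence is 1/4.

R = 1/4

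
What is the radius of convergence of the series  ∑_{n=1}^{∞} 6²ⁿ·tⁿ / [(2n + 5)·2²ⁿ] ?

Apply the ratio test: |a_{n+1}| / |a_n| = [(2n + 5)/(2(n+1) + 5)] · 36/4, which tends to 9 as n → ∞.
Hence the series converges for |t| < 1/(9) = 1/9, so the radius of convergence is 1/9.

R = 1/9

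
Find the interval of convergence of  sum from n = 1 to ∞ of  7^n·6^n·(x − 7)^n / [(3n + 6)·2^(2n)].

Ratio test: |a_{n+1}/a_n| = [(3n + 6)/(3(n+1) + 6)] · 7·6/4 → 21/2 as n → ∞.
Hence the series converges for |x − 7| < 1/(21/2) = 2/21, so the radius of convergence is 2/21.
Endpoint x = 149/21: comparison with the harmonic series Σ 1/n shows the series diverges.
Check x = 145/21: the terms alternate in sign and decrease monotonically to 0 in absolute value (size ~ c/n), so the alternating series test gives convergence.

[145/21, 149/21)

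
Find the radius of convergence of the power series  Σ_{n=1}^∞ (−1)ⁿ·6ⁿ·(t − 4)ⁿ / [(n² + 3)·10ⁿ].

R = 5/3

Apply the ratio test: |a_{n+1}| / |a_n| = [(n² + 3)/((n+1)² + 3)] · 6/10, which tends to 3/5 as n → ∞.
Hence the series converges for |t − 4| < 1/(3/5) = 5/3, so the radius of convergence is 5/3.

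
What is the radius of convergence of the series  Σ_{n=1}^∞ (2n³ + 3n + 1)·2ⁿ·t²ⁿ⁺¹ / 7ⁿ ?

By the ratio test, |a_{n+1}/a_n| = [(2(n+1)³ + 3(n+1) + 1)/(2n³ + 3n + 1)] · 2/7 → 2/7.
Since the exponent of t increases by 2 each term, convergence requires |t|² < 7/2, hence R = √14/2.

R = √14/2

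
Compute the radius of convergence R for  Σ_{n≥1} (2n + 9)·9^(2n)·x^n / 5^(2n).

R = 25/81

Apply the ratio test: |a_{n+1}| / |a_n| = [(2(n+1) + 9)/(2n + 9)] · 81/25, which tends to 81/25 as n → ∞.
Convergence for |x| · 81/25 < 1, i.e. |x| < 25/81. So R = 25/81.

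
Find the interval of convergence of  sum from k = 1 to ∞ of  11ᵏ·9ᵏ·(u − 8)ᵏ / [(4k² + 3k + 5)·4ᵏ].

[788/99, 796/99]

Ratio test: |a_{k+1}/a_k| = [(4k² + 3k + 5)/(4(k+1)² + 3(k+1) + 5)] · 11·9/4 → 99/4 as k → ∞.
The series converges when 99/4 · |u − 8| < 1, giving R = 4/99.
Endpoint u = 796/99: the series is dominated by a constant times Σ 1/k², which converges (p = 2 > 1).
When u = 788/99, absolute convergence follows by limit comparison with Σ 1/k².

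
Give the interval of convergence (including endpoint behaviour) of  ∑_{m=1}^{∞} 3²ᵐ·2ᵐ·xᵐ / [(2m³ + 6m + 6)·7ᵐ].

The ratio of consecutive coefficients is [(2m³ + 6m + 6)/(2(m+1)³ + 6(m+1) + 6)] · 9·2/7 → 18/7.
Hence the series converges for |x| < 1/(18/7) = 7/18, so the radius of convergence is 7/18.
At x = 7/18: the series is dominated by a constant times Σ 1/m³, which converges (p = 3 > 1).
At x = -7/18: the terms are on the order of 1/m³, so the series converges absolutely by comparison with the p-series (p = 3 > 1).

[-7/18, 7/18]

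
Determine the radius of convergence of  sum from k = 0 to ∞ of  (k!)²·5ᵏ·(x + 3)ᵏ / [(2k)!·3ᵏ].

R = 12/5

Apply the ratio test: |a_{k+1}| / |a_k| = (k+1)²/[(2k+1)·(2k+2)] · 5/3, which tends to 5/12 as k → ∞.
The series converges when 5/12 · |x + 3| < 1, giving R = 12/5.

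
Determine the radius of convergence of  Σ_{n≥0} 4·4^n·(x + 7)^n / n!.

The ratio of consecutive coefficients is 4/4 · 4 · 1/(n+1) → 0.
The ratio tends to 0 regardless of x, hence R = ∞.

R = ∞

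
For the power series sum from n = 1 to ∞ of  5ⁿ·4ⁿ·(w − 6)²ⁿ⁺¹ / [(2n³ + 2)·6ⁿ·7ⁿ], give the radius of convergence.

The ratio of consecutive coefficients is [(2n³ + 2)/(2(n+1)³ + 2)] · 5·4/(6·7) → 10/21.
Since the exponent of (w − 6) increases by 2 each term, convergence requires |w − 6|² < 21/10, hence R = √210/10.

R = √210/10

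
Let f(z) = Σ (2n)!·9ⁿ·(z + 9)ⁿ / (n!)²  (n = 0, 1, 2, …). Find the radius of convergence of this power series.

R = 1/36

Apply the ratio test: |a_{n+1}| / |a_n| = (2n+1)·(2n+2)/(n+1)² · 9, which tends to 36 as n → ∞.
Convergence for |z + 9| · 36 < 1, i.e. |z + 9| < 1/36. So R = 1/36.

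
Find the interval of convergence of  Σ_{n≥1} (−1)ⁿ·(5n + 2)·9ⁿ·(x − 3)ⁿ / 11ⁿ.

(16/9, 38/9)

The ratio of consecutive coefficients is [(5(n+1) + 2)/(5n + 2)] · 9/11 → 9/11.
Hence the series converges for |x − 3| < 1/(9/11) = 11/9, so the radius of convergence is 11/9.
At x = 38/9: the terms do not tend to 0, so the series diverges.
Endpoint x = 16/9: the terms do not tend to 0, so the series diverges.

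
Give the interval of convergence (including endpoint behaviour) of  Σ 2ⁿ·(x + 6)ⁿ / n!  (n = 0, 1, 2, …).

(−∞, ∞)

The ratio of consecutive coefficients is 2 · 1/(n+1) → 0.
Since the limit is 0 < 1 for every x, the series converges on all of ℝ and R = ∞.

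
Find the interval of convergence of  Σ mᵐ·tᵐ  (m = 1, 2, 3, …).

{0}

Root test: |a_m|^(1/m) = m → ∞.
Since the m-th root of |a_m| is unbounded, the series converges only at t = 0; R = 0.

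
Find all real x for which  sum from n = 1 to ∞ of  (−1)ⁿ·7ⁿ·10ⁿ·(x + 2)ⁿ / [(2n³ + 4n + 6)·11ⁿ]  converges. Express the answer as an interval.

[-151/70, -129/70]

Apply the ratio test: |a_{n+1}| / |a_n| = [(2n³ + 4n + 6)/(2(n+1)³ + 4(n+1) + 6)] · 7·10/11, which tends to 70/11 as n → ∞.
The series converges when 70/11 · |x + 2| < 1, giving R = 11/70.
When x = -129/70, the series is dominated by a constant times Σ 1/n³, which converges (p = 3 > 1).
Endpoint x = -151/70: absolute convergence follows by limit comparison with Σ 1/n³.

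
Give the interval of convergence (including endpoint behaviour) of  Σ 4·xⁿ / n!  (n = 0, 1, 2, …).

Ratio test: |a_{n+1}/a_n| = 4/4 · 1/(n+1) → 0 as n → ∞.
The ratio tends to 0 regardless of x, hence R = ∞.

(−∞, ∞)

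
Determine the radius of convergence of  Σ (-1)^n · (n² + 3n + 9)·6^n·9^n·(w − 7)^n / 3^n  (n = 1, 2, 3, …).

By the ratio test, |a_{n+1}/a_n| = [((n+1)² + 3(n+1) + 9)/(n² + 3n + 9)] · 6·9/3 → 18.
Hence the series converges for |w − 7| < 1/(18) = 1/18, so the radius of convergence is 1/18.

R = 1/18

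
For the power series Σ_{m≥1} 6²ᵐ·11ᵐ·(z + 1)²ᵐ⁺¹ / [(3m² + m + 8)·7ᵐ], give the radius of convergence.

By the ratio test, |a_{m+1}/a_m| = [(3m² + m + 8)/(3(m+1)² + (m+1) + 8)] · 36·11/7 → 396/7.
Writing y = (z + 1)², the series in y has radius 7/396, so |z + 1| < √(7/396) and R = √77/66.

R = √77/66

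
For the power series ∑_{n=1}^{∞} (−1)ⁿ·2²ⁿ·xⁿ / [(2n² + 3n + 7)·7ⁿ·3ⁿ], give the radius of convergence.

Ratio test: |a_{n+1}/a_n| = [(2n² + 3n + 7)/(2(n+1)² + 3(n+1) + 7)] · 4/(7·3) → 4/21 as n → ∞.
Hence the series converges for |x| < 1/(4/21) = 21/4, so the radius of convergence is 21/4.

R = 21/4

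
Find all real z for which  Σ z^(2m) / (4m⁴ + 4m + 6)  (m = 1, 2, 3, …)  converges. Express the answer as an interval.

[-1, 1]

The ratio of consecutive coefficients is (4m⁴ + 4m + 6)/(4(m+1)⁴ + 4(m+1) + 6) → 1.
Since the exponent of z increases by 2 each term, convergence requires |z|² < 1, hence R = 1.
Endpoint z = 1: the series is dominated by a constant times Σ 1/m⁴, which converges (p = 4 > 1).
At z = -1: the terms are on the order of 1/m⁴, so the series converges absolutely by comparison with the p-series (p = 4 > 1).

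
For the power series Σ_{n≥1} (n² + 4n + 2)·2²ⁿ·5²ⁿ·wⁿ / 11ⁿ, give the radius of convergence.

R = 11/100

Apply the ratio test: |a_{n+1}| / |a_n| = [((n+1)² + 4(n+1) + 2)/(n² + 4n + 2)] · 4·25/11, which tends to 100/11 as n → ∞.
Convergence for |w| · 100/11 < 1, i.e. |w| < 11/100. So R = 11/100.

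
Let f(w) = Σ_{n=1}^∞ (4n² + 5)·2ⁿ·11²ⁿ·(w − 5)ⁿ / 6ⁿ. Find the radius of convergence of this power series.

R = 3/121

By the ratio test, |a_{n+1}/a_n| = [(4(n+1)² + 5)/(4n² + 5)] · 2·121/6 → 121/3.
Thus R = 1/(121/3) = 3/121.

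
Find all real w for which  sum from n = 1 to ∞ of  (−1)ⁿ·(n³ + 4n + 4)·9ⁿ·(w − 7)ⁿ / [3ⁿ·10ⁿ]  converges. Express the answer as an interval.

(11/3, 31/3)

Apply the ratio test: |a_{n+1}| / |a_n| = [((n+1)³ + 4(n+1) + 4)/(n³ + 4n + 4)] · 9/(3·10), which tends to 3/10 as n → ∞.
Thus R = 1/(3/10) = 10/3.
When w = 31/3, the terms do not tend to 0, so the series diverges.
At w = 11/3: the n-th term does not approach 0; divergence by the term test.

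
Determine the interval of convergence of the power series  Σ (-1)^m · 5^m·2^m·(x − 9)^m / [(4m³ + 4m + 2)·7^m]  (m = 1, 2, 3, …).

[83/10, 97/10]

Apply the ratio test: |a_{m+1}| / |a_m| = [(4m³ + 4m + 2)/(4(m+1)³ + 4(m+1) + 2)] · 5·2/7, which tends to 10/7 as m → ∞.
The series converges when 10/7 · |x − 9| < 1, giving R = 7/10.
When x = 97/10, the series is dominated by a constant times Σ 1/m³, which converges (p = 3 > 1).
Check x = 83/10: absolute convergence follows by limit comparison with Σ 1/m³.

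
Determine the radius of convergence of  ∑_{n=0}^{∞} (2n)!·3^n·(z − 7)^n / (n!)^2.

R = 1/12

Apply the ratio test: |a_{n+1}| / |a_n| = (2n+1)·(2n+2)/(n+1)² · 3, which tends to 12 as n → ∞.
Thus R = 1/(12) = 1/12.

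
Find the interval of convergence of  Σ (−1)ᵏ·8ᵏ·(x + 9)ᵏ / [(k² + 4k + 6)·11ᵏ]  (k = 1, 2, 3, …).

[-83/8, -61/8]

The ratio of consecutive coefficients is [(k² + 4k + 6)/((k+1)² + 4(k+1) + 6)] · 8/11 → 8/11.
The series converges when 8/11 · |x + 9| < 1, giving R = 11/8.
When x = -61/8, absolute convergence follows by limit comparison with Σ 1/k².
At x = -83/8: the series is dominated by a constant times Σ 1/k², which converges (p = 2 > 1).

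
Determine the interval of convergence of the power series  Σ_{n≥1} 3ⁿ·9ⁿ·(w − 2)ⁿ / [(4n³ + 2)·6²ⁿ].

[2/3, 10/3]

By the ratio test, |a_{n+1}/a_n| = [(4n³ + 2)/(4(n+1)³ + 2)] · 3·9/36 → 3/4.
Hence the series converges for |w − 2| < 1/(3/4) = 4/3, so the radius of convergence is 4/3.
When w = 10/3, absolute convergence follows by limit comparison with Σ 1/n³.
Check w = 2/3: absolute convergence follows by limit comparison with Σ 1/n³.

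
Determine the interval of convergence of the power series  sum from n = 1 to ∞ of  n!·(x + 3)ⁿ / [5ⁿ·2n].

By the ratio test, |a_{n+1}/a_n| = (n+1) · 1/5 · 2n/2(n+1) → ∞.
The ratio grows without bound, so the series diverges whenever (x + 3) ≠ 0; it converges only at x = -3. R = 0.

{-3}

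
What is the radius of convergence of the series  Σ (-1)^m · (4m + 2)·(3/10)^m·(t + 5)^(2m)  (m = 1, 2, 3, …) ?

R = √30/3

Ratio test: |a_{m+1}/a_m| = [(4(m+1) + 2)/(4m + 2)] · 3/10 → 3/10 as m → ∞.
Since the exponent of (t + 5) increases by 2 each term, convergence requires |t + 5|² < 10/3, hence R = √30/3.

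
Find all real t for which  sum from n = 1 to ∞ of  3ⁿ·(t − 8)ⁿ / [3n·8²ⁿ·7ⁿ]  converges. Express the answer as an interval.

[-424/3, 472/3)

By the ratio test, |a_{n+1}/a_n| = [3n/3(n+1)] · 3/(64·7) → 3/448.
Thus R = 1/(3/448) = 448/3.
At t = 472/3: the terms are asymptotic to a nonzero constant times 1/n, so the series diverges by limit comparison with Σ 1/n.
When t = -424/3, convergence follows from the alternating series test (terms decrease monotonically to 0).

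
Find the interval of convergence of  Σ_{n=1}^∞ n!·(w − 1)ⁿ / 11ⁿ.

{1}

Apply the ratio test: |a_{n+1}| / |a_n| = (n+1) · 1/11, which tends to ∞ as n → ∞.
Since the ratio → ∞, the series diverges for every w ≠ 1, and R = 0.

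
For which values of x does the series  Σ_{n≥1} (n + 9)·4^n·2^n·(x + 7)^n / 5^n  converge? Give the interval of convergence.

(-61/8, -51/8)

Ratio test: |a_{n+1}/a_n| = [((n+1) + 9)/(n + 9)] · 4·2/5 → 8/5 as n → ∞.
Convergence for |x + 7| · 8/5 < 1, i.e. |x + 7| < 5/8. So R = 5/8.
Endpoint x = -51/8: the terms do not tend to 0, so the series diverges.
At x = -61/8: the terms have absolute value of order n, which does not tend to 0, so the series diverges by the divergence test.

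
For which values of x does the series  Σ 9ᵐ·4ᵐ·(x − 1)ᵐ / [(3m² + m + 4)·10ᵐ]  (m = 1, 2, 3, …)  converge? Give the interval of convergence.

By the ratio test, |a_{m+1}/a_m| = [(3m² + m + 4)/(3(m+1)² + (m+1) + 4)] · 9·4/10 → 18/5.
Convergence for |x − 1| · 18/5 < 1, i.e. |x − 1| < 5/18. So R = 5/18.
Check x = 23/18: the series is dominated by a constant times Σ 1/m², which converges (p = 2 > 1).
Check x = 13/18: absolute convergence follows by limit comparison with Σ 1/m².

[13/18, 23/18]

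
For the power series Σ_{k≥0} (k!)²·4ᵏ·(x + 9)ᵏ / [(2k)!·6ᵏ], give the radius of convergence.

Ratio test: |a_{k+1}/a_k| = (k+1)²/[(2k+1)·(2k+2)] · 4/6 → 1/6 as k → ∞.
Convergence for |x + 9| · 1/6 < 1, i.e. |x + 9| < 6. So R = 6.

R = 6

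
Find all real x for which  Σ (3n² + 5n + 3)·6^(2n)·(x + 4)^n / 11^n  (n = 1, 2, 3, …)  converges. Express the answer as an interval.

By the ratio test, |a_{n+1}/a_n| = [(3(n+1)² + 5(n+1) + 3)/(3n² + 5n + 3)] · 36/11 → 36/11.
Convergence for |x + 4| · 36/11 < 1, i.e. |x + 4| < 11/36. So R = 11/36.
Check x = -133/36: the n-th term does not approach 0; divergence by the term test.
When x = -155/36, the terms do not tend to 0, so the series diverges.

(-155/36, -133/36)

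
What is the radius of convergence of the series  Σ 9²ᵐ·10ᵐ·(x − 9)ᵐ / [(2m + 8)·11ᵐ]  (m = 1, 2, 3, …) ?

Apply the ratio test: |a_{m+1}| / |a_m| = [(2m + 8)/(2(m+1) + 8)] · 81·10/11, which tends to 810/11 as m → ∞.
The series converges when 810/11 · |x − 9| < 1, giving R = 11/810.

R = 11/810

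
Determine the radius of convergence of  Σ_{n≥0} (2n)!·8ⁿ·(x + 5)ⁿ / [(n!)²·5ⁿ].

Ratio test: |a_{n+1}/a_n| = (2n+1)·(2n+2)/(n+1)² · 8/5 → 32/5 as n → ∞.
The series converges when 32/5 · |x + 5| < 1, giving R = 5/32.

R = 5/32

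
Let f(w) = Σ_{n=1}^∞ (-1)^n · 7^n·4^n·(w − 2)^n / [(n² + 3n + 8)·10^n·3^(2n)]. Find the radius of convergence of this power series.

Apply the ratio test: |a_{n+1}| / |a_n| = [(n² + 3n + 8)/((n+1)² + 3(n+1) + 8)] · 7·4/(10·9), which tends to 14/45 as n → ∞.
Convergence for |w − 2| · 14/45 < 1, i.e. |w − 2| < 45/14. So R = 45/14.

R = 45/14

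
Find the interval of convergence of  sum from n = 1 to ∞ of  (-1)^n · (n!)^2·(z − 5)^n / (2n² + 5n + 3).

The ratio of consecutive coefficients is (n+1)² · (2n² + 5n + 3)/(2(n+1)² + 5(n+1) + 3) → ∞.
Since the ratio → ∞, the series diverges for every z ≠ 5, and R = 0.

{5}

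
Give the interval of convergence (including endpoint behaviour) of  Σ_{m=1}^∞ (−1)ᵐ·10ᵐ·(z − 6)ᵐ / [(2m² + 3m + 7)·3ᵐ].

[57/10, 63/10]

The ratio of consecutive coefficients is [(2m² + 3m + 7)/(2(m+1)² + 3(m+1) + 7)] · 10/3 → 10/3.
Convergence for |z − 6| · 10/3 < 1, i.e. |z − 6| < 3/10. So R = 3/10.
Endpoint z = 63/10: absolute convergence follows by limit comparison with Σ 1/m².
Endpoint z = 57/10: the series is dominated by a constant times Σ 1/m², which converges (p = 2 > 1).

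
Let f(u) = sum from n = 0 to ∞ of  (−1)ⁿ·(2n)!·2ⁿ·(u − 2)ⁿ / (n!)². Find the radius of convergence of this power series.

Apply the ratio test: |a_{n+1}| / |a_n| = (2n+1)·(2n+2)/(n+1)² · 2, which tends to 8 as n → ∞.
Thus R = 1/(8) = 1/8.

R = 1/8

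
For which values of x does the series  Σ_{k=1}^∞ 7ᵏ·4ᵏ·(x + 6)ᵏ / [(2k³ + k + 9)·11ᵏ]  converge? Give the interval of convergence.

[-179/28, -157/28]

Ratio test: |a_{k+1}/a_k| = [(2k³ + k + 9)/(2(k+1)³ + (k+1) + 9)] · 7·4/11 → 28/11 as k → ∞.
Convergence for |x + 6| · 28/11 < 1, i.e. |x + 6| < 11/28. So R = 11/28.
When x = -157/28, the terms are on the order of 1/k³, so the series converges absolutely by comparison with the p-series (p = 3 > 1).
When x = -179/28, absolute convergence follows by limit comparison with Σ 1/k³.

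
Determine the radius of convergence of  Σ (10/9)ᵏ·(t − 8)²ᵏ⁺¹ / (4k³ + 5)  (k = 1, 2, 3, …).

R = 3√10/10

By the ratio test, |a_{k+1}/a_k| = [(4k³ + 5)/(4(k+1)³ + 5)] · 10/9 → 10/9.
Writing y = (t − 8)², the series in y has radius 9/10, so |t − 8| < √(9/10) and R = 3√10/10.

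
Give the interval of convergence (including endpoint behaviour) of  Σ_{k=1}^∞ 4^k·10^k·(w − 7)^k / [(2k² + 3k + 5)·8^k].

[34/5, 36/5]

Ratio test: |a_{k+1}/a_k| = [(2k² + 3k + 5)/(2(k+1)² + 3(k+1) + 5)] · 4·10/8 → 5 as k → ∞.
The series converges when 5 · |w − 7| < 1, giving R = 1/5.
When w = 36/5, the terms are on the order of 1/k², so the series converges absolutely by comparison with the p-series (p = 2 > 1).
When w = 34/5, the series is dominated by a constant times Σ 1/k², which converges (p = 2 > 1).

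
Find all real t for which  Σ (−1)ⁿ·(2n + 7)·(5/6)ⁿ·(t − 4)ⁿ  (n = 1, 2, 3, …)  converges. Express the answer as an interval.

The ratio of consecutive coefficients is [(2(n+1) + 7)/(2n + 7)] · 5/6 → 5/6.
The series converges when 5/6 · |t − 4| < 1, giving R = 6/5.
Endpoint t = 26/5: the n-th term does not approach 0; divergence by the term test.
When t = 14/5, the terms have absolute value of order n, which does not tend to 0, so the series diverges by the divergence test.

(14/5, 26/5)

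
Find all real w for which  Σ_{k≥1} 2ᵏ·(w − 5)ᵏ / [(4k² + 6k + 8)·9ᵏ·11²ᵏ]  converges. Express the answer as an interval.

The ratio of consecutive coefficients is [(4k² + 6k + 8)/(4(k+1)² + 6(k+1) + 8)] · 2/(9·121) → 2/1089.
Thus R = 1/(2/1089) = 1089/2.
At w = 1099/2: the terms are on the order of 1/k², so the series converges absolutely by comparison with the p-series (p = 2 > 1).
At w = -1079/2: the terms are on the order of 1/k², so the series converges absolutely by comparison with the p-series (p = 2 > 1).

[-1079/2, 1099/2]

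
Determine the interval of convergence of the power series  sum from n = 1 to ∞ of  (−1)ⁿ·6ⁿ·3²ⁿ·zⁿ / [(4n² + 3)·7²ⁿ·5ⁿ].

[-245/54, 245/54]

By the ratio test, |a_{n+1}/a_n| = [(4n² + 3)/(4(n+1)² + 3)] · 6·9/(49·5) → 54/245.
Thus R = 1/(54/245) = 245/54.
Endpoint z = 245/54: the terms are on the order of 1/n², so the series converges absolutely by comparison with the p-series (p = 2 > 1).
At z = -245/54: absolute convergence follows by limit comparison with Σ 1/n².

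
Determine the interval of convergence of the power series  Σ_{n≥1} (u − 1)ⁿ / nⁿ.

By the Cauchy root test, |a_n|^(1/n) = 1/n → 0.
The limit is 0 for every u, so R = ∞.

(−∞, ∞)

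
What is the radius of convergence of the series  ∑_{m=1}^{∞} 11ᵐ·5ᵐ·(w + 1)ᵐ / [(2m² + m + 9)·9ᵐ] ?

By the ratio test, |a_{m+1}/a_m| = [(2m² + m + 9)/(2(m+1)² + (m+1) + 9)] · 11·5/9 → 55/9.
Convergence for |w + 1| · 55/9 < 1, i.e. |w + 1| < 9/55. So R = 9/55.

R = 9/55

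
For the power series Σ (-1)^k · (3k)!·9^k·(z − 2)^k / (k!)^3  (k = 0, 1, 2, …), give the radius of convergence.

R = 1/243

By the ratio test, |a_{k+1}/a_k| = (3k+1)·(3k+2)·(3k+3)/(k+1)³ · 9 → 243.
Thus R = 1/(243) = 1/243.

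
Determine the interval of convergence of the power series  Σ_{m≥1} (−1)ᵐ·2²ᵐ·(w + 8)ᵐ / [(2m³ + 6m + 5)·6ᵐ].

Apply the ratio test: |a_{m+1}| / |a_m| = [(2m³ + 6m + 5)/(2(m+1)³ + 6(m+1) + 5)] · 4/6, which tends to 2/3 as m → ∞.
Hence the series converges for |w + 8| < 1/(2/3) = 3/2, so the radius of convergence is 3/2.
Endpoint w = -13/2: absolute convergence follows by limit comparison with Σ 1/m³.
At w = -19/2: absolute convergence follows by limit comparison with Σ 1/m³.

[-19/2, -13/2]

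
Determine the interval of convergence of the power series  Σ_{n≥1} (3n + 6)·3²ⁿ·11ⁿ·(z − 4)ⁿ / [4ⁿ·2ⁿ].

The ratio of consecutive coefficients is [(3(n+1) + 6)/(3n + 6)] · 9·11/(4·2) → 99/8.
Thus R = 1/(99/8) = 8/99.
At z = 404/99: the terms do not tend to 0, so the series diverges.
At z = 388/99: the n-th term does not approach 0; divergence by the term test.

(388/99, 404/99)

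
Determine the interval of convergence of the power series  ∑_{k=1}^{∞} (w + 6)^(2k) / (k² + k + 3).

Apply the ratio test: |a_{k+1}| / |a_k| = (k² + k + 3)/((k+1)² + (k+1) + 3), which tends to 1 as k → ∞.
Since the exponent of (w + 6) increases by 2 each term, convergence requires |w + 6|² < 1, hence R = 1.
Check w = -5: the series is dominated by a constant times Σ 1/k², which converges (p = 2 > 1).
Endpoint w = -7: the terms are on the order of 1/k², so the series converges absolutely by comparison with the p-series (p = 2 > 1).

[-7, -5]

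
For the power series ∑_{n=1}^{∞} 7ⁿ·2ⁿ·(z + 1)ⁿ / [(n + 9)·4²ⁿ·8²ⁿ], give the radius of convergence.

R = 512/7

Ratio test: |a_{n+1}/a_n| = [(n + 9)/((n+1) + 9)] · 7·2/(16·64) → 7/512 as n → ∞.
Convergence for |z + 1| · 7/512 < 1, i.e. |z + 1| < 512/7. So R = 512/7.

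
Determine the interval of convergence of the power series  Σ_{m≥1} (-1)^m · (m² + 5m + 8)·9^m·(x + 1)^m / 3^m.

Ratio test: |a_{m+1}/a_m| = [((m+1)² + 5(m+1) + 8)/(m² + 5m + 8)] · 9/3 → 3 as m → ∞.
Convergence for |x + 1| · 3 < 1, i.e. |x + 1| < 1/3. So R = 1/3.
When x = -2/3, the m-th term does not approach 0; divergence by the term test.
Check x = -4/3: the m-th term does not approach 0; divergence by the term test.

(-4/3, -2/3)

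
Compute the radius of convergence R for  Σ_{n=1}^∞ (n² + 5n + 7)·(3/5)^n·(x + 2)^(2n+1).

R = √15/3

The ratio of consecutive coefficients is [((n+1)² + 5(n+1) + 7)/(n² + 5n + 7)] · 3/5 → 3/5.
Writing y = (x + 2)², the series in y has radius 5/3, so |x + 2| < √(5/3) and R = √15/3.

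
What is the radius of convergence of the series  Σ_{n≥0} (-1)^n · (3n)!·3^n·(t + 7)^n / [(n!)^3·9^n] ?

R = 1/9

By the ratio test, |a_{n+1}/a_n| = (3n+1)·(3n+2)·(3n+3)/(n+1)³ · 3/9 → 9.
Convergence for |t + 7| · 9 < 1, i.e. |t + 7| < 1/9. So R = 1/9.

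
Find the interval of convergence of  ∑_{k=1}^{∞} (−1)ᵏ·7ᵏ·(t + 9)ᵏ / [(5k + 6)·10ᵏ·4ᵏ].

(-103/7, -23/7]

The ratio of consecutive coefficients is [(5k + 6)/(5(k+1) + 6)] · 7/(10·4) → 7/40.
Hence the series converges for |t + 9| < 1/(7/40) = 40/7, so the radius of convergence is 40/7.
At t = -23/7: the terms alternate in sign and decrease monotonically to 0 in absolute value (size ~ c/k), so the alternating series test gives convergence.
At t = -103/7: comparison with the harmonic series Σ 1/k shows the series diverges.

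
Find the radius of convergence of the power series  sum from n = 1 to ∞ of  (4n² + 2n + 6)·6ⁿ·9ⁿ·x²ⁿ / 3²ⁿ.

R = √6/6

By the ratio test, |a_{n+1}/a_n| = [(4(n+1)² + 2(n+1) + 6)/(4n² + 2n + 6)] · 6·9/9 → 6.
Writing y = x², the series in y has radius 1/6, so |x| < √(1/6) and R = √6/6.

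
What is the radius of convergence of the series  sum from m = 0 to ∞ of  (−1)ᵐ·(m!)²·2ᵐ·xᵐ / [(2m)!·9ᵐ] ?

R = 18

Apply the ratio test: |a_{m+1}| / |a_m| = (m+1)²/[(2m+1)·(2m+2)] · 2/9, which tends to 1/18 as m → ∞.
The series converges when 1/18 · |x| < 1, giving R = 18.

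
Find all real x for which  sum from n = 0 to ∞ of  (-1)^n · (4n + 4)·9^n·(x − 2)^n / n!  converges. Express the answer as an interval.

(−∞, ∞)

By the ratio test, |a_{n+1}/a_n| = (4(n+1) + 4)/(4n + 4) · 9 · 1/(n+1) → 0.
The limit is 0, so the series converges for all x; R = ∞.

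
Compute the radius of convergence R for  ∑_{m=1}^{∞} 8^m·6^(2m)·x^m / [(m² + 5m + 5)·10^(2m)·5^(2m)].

R = 625/72

Apply the ratio test: |a_{m+1}| / |a_m| = [(m² + 5m + 5)/((m+1)² + 5(m+1) + 5)] · 8·36/(100·25), which tends to 72/625 as m → ∞.
Convergence for |x| · 72/625 < 1, i.e. |x| < 625/72. So R = 625/72.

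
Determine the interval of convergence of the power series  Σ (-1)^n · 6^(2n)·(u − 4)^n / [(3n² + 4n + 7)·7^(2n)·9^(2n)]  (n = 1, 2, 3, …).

The ratio of consecutive coefficients is [(3n² + 4n + 7)/(3(n+1)² + 4(n+1) + 7)] · 36/(49·81) → 4/441.
The series converges when 4/441 · |u − 4| < 1, giving R = 441/4.
At u = 457/4: absolute convergence follows by limit comparison with Σ 1/n².
At u = -425/4: the series is dominated by a constant times Σ 1/n², which converges (p = 2 > 1).

[-425/4, 457/4]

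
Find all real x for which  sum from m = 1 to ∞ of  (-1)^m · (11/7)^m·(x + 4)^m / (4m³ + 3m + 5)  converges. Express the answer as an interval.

The ratio of consecutive coefficients is [(4m³ + 3m + 5)/(4(m+1)³ + 3(m+1) + 5)] · 11/7 → 11/7.
The series converges when 11/7 · |x + 4| < 1, giving R = 7/11.
When x = -37/11, the terms are on the order of 1/m³, so the series converges absolutely by comparison with the p-series (p = 3 > 1).
When x = -51/11, absolute convergence follows by limit comparison with Σ 1/m³.

[-51/11, -37/11]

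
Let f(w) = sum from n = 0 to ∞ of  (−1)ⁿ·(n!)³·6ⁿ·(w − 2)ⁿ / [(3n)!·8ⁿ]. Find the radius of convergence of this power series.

The ratio of consecutive coefficients is (n+1)³/[(3n+1)·(3n+2)·(3n+3)] · 6/8 → 1/36.
The series converges when 1/36 · |w − 2| < 1, giving R = 36.

R = 36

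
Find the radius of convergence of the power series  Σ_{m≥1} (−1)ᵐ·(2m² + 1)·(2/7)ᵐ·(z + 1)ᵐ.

R = 7/2

By the ratio test, |a_{m+1}/a_m| = [(2(m+1)² + 1)/(2m² + 1)] · 2/7 → 2/7.
Convergence for |z + 1| · 2/7 < 1, i.e. |z + 1| < 7/2. So R = 7/2.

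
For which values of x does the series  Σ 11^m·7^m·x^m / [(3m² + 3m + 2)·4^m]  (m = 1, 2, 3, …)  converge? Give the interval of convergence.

The ratio of consecutive coefficients is [(3m² + 3m + 2)/(3(m+1)² + 3(m+1) + 2)] · 11·7/4 → 77/4.
Hence the series converges for |x| < 1/(77/4) = 4/77, so the radius of convergence is 4/77.
At x = 4/77: the series is dominated by a constant times Σ 1/m², which converges (p = 2 > 1).
Check x = -4/77: the series is dominated by a constant times Σ 1/m², which converges (p = 2 > 1).

[-4/77, 4/77]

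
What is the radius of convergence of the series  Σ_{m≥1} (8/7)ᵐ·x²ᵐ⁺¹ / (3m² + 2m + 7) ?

R = √14/4

Ratio test: |a_{m+1}/a_m| = [(3m² + 2m + 7)/(3(m+1)² + 2(m+1) + 7)] · 8/7 → 8/7 as m → ∞.
Successive powers of x differ by 2, so the series converges when |x|² · 8/7 < 1, i.e. |x| < √(7/8). So R = √14/4.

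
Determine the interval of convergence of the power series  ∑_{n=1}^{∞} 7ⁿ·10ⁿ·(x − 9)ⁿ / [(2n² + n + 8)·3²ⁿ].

By the ratio test, |a_{n+1}/a_n| = [(2n² + n + 8)/(2(n+1)² + (n+1) + 8)] · 7·10/9 → 70/9.
The series converges when 70/9 · |x − 9| < 1, giving R = 9/70.
Endpoint x = 639/70: the series is dominated by a constant times Σ 1/n², which converges (p = 2 > 1).
Check x = 621/70: the series is dominated by a constant times Σ 1/n², which converges (p = 2 > 1).

[621/70, 639/70]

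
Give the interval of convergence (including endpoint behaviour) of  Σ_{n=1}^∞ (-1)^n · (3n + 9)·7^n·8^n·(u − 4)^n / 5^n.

The ratio of consecutive coefficients is [(3(n+1) + 9)/(3n + 9)] · 7·8/5 → 56/5.
Thus R = 1/(56/5) = 5/56.
At u = 229/56: the n-th term does not approach 0; divergence by the term test.
Check u = 219/56: the n-th term does not approach 0; divergence by the term test.

(219/56, 229/56)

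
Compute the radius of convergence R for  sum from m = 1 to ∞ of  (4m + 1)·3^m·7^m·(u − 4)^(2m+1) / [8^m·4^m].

R = 4√42/21

Apply the ratio test: |a_{m+1}| / |a_m| = [(4(m+1) + 1)/(4m + 1)] · 3·7/(8·4), which tends to 21/32 as m → ∞.
Since the exponent of (u − 4) increases by 2 each term, convergence requires |u − 4|² < 32/21, hence R = 4√42/21.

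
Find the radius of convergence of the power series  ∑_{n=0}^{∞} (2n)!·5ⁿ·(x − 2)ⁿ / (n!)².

R = 1/20

Apply the ratio test: |a_{n+1}| / |a_n| = (2n+1)·(2n+2)/(n+1)² · 5, which tends to 20 as n → ∞.
The series converges when 20 · |x − 2| < 1, giving R = 1/20.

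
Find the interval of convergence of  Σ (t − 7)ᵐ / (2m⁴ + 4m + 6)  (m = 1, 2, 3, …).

[6, 8]

Ratio test: |a_{m+1}/a_m| = (2m⁴ + 4m + 6)/(2(m+1)⁴ + 4(m+1) + 6) → 1 as m → ∞.
Hence R = 1.
When t = 8, the terms are on the order of 1/m⁴, so the series converges absolutely by comparison with the p-series (p = 4 > 1).
Check t = 6: the terms are on the order of 1/m⁴, so the series converges absolutely by comparison with the p-series (p = 4 > 1).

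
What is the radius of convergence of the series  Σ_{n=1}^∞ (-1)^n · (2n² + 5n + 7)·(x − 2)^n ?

R = 1

Ratio test: |a_{n+1}/a_n| = (2(n+1)² + 5(n+1) + 7)/(2n² + 5n + 7) → 1 as n → ∞.
Convergence for |x − 2| < 1, so R = 1.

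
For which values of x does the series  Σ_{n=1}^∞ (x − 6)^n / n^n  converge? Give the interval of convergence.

(−∞, ∞)

Applying the root test, |a_n|^(1/n) = 1/n → 0.
The limit is 0 for every x, so R = ∞.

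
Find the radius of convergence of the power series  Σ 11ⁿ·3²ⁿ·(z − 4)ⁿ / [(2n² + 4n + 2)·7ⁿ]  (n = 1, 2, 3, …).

By the ratio test, |a_{n+1}/a_n| = [(2n² + 4n + 2)/(2(n+1)² + 4(n+1) + 2)] · 11·9/7 → 99/7.
The series converges when 99/7 · |z − 4| < 1, giving R = 7/99.

R = 7/99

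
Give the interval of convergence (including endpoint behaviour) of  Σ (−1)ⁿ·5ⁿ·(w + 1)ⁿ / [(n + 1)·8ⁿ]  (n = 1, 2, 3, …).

By the ratio test, |a_{n+1}/a_n| = [(n + 1)/((n+1) + 1)] · 5/8 → 5/8.
Thus R = 1/(5/8) = 8/5.
Check w = 3/5: convergence follows from the alternating series test (terms decrease monotonically to 0).
When w = -13/5, the terms are asymptotic to a nonzero constant times 1/n, so the series diverges by limit comparison with Σ 1/n.

(-13/5, 3/5]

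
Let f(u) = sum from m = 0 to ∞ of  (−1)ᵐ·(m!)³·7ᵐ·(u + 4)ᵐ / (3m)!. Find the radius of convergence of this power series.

Ratio test: |a_{m+1}/a_m| = (m+1)³/[(3m+1)·(3m+2)·(3m+3)] · 7 → 7/27 as m → ∞.
Convergence for |u + 4| · 7/27 < 1, i.e. |u + 4| < 27/7. So R = 27/7.

R = 27/7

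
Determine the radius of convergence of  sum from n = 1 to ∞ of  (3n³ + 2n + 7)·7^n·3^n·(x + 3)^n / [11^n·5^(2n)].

By the ratio test, |a_{n+1}/a_n| = [(3(n+1)³ + 2(n+1) + 7)/(3n³ + 2n + 7)] · 7·3/(11·25) → 21/275.
Thus R = 1/(21/275) = 275/21.

R = 275/21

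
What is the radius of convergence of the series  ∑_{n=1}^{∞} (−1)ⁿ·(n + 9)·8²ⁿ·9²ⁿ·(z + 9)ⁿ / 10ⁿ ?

R = 5/2592

The ratio of consecutive coefficients is [((n+1) + 9)/(n + 9)] · 64·81/10 → 2592/5.
The series converges when 2592/5 · |z + 9| < 1, giving R = 5/2592.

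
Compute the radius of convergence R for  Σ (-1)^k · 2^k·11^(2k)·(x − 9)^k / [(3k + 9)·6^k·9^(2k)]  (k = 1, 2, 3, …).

By the ratio test, |a_{k+1}/a_k| = [(3k + 9)/(3(k+1) + 9)] · 2·121/(6·81) → 121/243.
Convergence for |x − 9| · 121/243 < 1, i.e. |x − 9| < 243/121. So R = 243/121.

R = 243/121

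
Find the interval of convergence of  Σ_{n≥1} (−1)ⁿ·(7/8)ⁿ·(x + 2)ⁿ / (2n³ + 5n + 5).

The ratio of consecutive coefficients is [(2n³ + 5n + 5)/(2(n+1)³ + 5(n+1) + 5)] · 7/8 → 7/8.
Thus R = 1/(7/8) = 8/7.
Endpoint x = -6/7: the series is dominated by a constant times Σ 1/n³, which converges (p = 3 > 1).
Check x = -22/7: absolute convergence follows by limit comparison with Σ 1/n³.

[-22/7, -6/7]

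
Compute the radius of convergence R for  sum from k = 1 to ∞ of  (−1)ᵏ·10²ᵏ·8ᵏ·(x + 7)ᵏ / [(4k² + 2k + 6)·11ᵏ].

R = 11/800

The ratio of consecutive coefficients is [(4k² + 2k + 6)/(4(k+1)² + 2(k+1) + 6)] · 100·8/11 → 800/11.
Thus R = 1/(800/11) = 11/800.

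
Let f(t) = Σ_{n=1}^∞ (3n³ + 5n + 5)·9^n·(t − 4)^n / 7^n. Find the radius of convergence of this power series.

R = 7/9

Apply the ratio test: |a_{n+1}| / |a_n| = [(3(n+1)³ + 5(n+1) + 5)/(3n³ + 5n + 5)] · 9/7, which tends to 9/7 as n → ∞.
Thus R = 1/(9/7) = 7/9.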